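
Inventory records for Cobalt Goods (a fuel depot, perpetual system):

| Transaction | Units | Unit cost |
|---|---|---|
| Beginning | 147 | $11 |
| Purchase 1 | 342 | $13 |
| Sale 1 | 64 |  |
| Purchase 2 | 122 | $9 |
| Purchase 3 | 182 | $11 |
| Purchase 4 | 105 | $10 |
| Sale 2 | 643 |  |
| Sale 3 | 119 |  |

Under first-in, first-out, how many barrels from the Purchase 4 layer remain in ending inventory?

Sale 1 (64) [FIFO — oldest first]: 64 @ $11 = $704
Sale 2 (643) [FIFO — oldest first]: 83 @ $11 + 342 @ $13 + 122 @ $9 + 96 @ $11 = $7,513
Sale 3 (119) [FIFO — oldest first]: 86 @ $11 + 33 @ $10 = $1,276
Total COGS = $704 + $7,513 + $1,276 = $9,493
Ending inventory: 72 @ $10 = $720

72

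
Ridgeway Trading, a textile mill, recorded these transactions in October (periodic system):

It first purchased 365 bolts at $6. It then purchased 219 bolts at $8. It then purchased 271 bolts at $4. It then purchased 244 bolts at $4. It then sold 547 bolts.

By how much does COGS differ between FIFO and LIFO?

FIFO COGS: 365 @ $6 + 182 @ $8 = $3,646
LIFO COGS: 244 @ $4 + 271 @ $4 + 32 @ $8 = $2,316
Difference = |$3,646 − $2,316| = $1,330

$1,330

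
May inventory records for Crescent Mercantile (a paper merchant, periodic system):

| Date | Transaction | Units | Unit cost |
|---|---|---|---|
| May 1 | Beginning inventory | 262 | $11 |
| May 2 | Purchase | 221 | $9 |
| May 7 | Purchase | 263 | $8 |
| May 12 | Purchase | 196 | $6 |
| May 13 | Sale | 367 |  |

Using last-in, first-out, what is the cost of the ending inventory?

Ending inventory = $5,607

May 13, 367 sold [LIFO — newest first]: 196 @ $6 + 171 @ $8 = $2,544
Ending inventory: 262 @ $11 + 221 @ $9 + 92 @ $8 = $5,607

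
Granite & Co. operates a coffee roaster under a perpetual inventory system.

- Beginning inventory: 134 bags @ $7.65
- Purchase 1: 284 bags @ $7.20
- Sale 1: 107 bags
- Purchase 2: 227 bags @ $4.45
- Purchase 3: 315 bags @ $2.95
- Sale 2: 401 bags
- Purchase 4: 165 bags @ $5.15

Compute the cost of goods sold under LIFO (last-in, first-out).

Sale 1 (107) [LIFO — newest first]: 107 @ $7.20 = $770.40
Sale 2 (401) [LIFO — newest first]: 315 @ $2.95 + 86 @ $4.45 = $1,311.95
Total COGS = $770.40 + $1,311.95 = $2,082.35
Ending inventory: 134 @ $7.65 + 177 @ $7.20 + 141 @ $4.45 + 165 @ $5.15 = $3,776.70
Check: goods available $5,859.05 = COGS $2,082.35 + ending $3,776.70

COGS = $2,082.35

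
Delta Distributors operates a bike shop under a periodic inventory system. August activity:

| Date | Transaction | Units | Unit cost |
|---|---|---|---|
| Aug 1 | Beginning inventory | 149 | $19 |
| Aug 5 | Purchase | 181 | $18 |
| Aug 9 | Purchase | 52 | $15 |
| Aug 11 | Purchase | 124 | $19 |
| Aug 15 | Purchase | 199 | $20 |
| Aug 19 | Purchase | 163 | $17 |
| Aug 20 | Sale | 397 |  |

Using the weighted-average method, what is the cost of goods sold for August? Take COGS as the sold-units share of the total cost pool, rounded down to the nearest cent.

COGS = $7,306.99

Aug 20, sell 397: 397/868 × $15,976.00 → $7,306.99
Ending inventory (cost pool remaining) = $8,669.01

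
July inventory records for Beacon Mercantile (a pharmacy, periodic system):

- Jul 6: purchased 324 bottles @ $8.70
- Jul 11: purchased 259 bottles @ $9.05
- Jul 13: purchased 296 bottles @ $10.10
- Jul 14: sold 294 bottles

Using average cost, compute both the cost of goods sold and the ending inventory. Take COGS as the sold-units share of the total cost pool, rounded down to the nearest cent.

COGS = $2,726.72; ending inventory = $5,425.63

Jul 14, sell 294: 294/879 × $8,152.35 → $2,726.72
Ending inventory (cost pool remaining) = $5,425.63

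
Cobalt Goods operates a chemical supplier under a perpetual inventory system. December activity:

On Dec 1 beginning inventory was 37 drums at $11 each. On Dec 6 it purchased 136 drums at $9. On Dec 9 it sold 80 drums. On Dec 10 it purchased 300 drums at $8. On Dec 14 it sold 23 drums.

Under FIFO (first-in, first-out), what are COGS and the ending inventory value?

Dec 9, 80 sold [FIFO — oldest first]: 37 @ $11 + 43 @ $9 = $794
Dec 14, 23 sold [FIFO — oldest first]: 23 @ $9 = $207
Total COGS = $794 + $207 = $1,001
Ending inventory: 70 @ $9 + 300 @ $8 = $3,030

COGS = $1,001; ending inventory = $3,030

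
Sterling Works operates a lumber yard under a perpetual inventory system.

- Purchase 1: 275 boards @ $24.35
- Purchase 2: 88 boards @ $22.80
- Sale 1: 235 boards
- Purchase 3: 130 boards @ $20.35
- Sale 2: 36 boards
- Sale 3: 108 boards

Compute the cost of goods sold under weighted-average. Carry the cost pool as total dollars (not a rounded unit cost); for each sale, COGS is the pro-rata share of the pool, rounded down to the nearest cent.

After Purchase 1: 275 on hand, pool $6,696.25 (≈ $24.3500 each)
After Purchase 2: 363 on hand, pool $8,702.65 (≈ $23.9742 each)
Sale 1, sell 235: 235/363 × $8,702.65 → $5,633.94
After Purchase 3: 258 on hand, pool $5,714.21 (≈ $22.1481 each)
Sale 2, sell 36: 36/258 × $5,714.21 → $797.33
Sale 3, sell 108: 108/222 × $4,916.88 → $2,391.99
Total COGS = $5,633.94 + $797.33 + $2,391.99 = $8,823.26
Ending inventory (cost pool remaining) = $2,524.89

COGS = $8,823.26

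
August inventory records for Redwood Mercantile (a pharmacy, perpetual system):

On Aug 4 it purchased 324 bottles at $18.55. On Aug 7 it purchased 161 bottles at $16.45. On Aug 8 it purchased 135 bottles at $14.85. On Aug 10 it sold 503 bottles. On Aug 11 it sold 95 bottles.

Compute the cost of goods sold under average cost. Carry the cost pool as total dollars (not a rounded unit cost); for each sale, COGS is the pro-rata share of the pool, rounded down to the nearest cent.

After Aug 4: 324 on hand, pool $6,010.20 (≈ $18.5500 each)
After Aug 7: 485 on hand, pool $8,658.65 (≈ $17.8529 each)
After Aug 8: 620 on hand, pool $10,663.40 (≈ $17.1990 each)
Aug 10, sell 503: 503/620 × $10,663.40 → $8,651.11
Aug 11, sell 95: 95/117 × $2,012.29 → $1,633.91
Total COGS = $8,651.11 + $1,633.91 = $10,285.02
Ending inventory (cost pool remaining) = $378.38

COGS = $10,285.02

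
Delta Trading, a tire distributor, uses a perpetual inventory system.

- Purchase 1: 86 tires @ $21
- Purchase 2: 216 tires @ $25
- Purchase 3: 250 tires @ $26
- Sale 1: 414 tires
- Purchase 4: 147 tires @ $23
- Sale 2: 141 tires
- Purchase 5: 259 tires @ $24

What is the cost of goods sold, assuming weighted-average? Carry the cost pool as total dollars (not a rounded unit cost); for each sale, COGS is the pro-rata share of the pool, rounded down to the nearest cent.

After Purchase 1: 86 on hand, pool $1,806.00 (≈ $21.0000 each)
After Purchase 2: 302 on hand, pool $7,206.00 (≈ $23.8609 each)
After Purchase 3: 552 on hand, pool $13,706.00 (≈ $24.8297 each)
Sale 1, sell 414: 414/552 × $13,706.00 → $10,279.50
After Purchase 4: 285 on hand, pool $6,807.50 (≈ $23.8860 each)
Sale 2, sell 141: 141/285 × $6,807.50 → $3,367.92
After Purchase 5: 403 on hand, pool $9,655.58 (≈ $23.9593 each)
Total COGS = $10,279.50 + $3,367.92 = $13,647.42
Ending inventory (cost pool remaining) = $9,655.58

COGS = $13,647.42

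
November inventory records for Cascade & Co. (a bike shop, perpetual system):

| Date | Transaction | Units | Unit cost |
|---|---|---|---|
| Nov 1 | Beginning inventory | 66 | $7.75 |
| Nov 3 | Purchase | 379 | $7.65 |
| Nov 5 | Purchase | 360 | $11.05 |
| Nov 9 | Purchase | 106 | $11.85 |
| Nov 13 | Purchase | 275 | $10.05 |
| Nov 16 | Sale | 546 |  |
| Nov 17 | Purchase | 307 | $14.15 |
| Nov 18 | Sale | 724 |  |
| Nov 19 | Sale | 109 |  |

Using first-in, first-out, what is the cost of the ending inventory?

Nov 16, 546 sold [FIFO — oldest first]: 66 @ $7.75 + 379 @ $7.65 + 101 @ $11.05 = $4,526.90
Nov 18, 724 sold [FIFO — oldest first]: 259 @ $11.05 + 106 @ $11.85 + 275 @ $10.05 + 84 @ $14.15 = $8,070.40
Nov 19, 109 sold [FIFO — oldest first]: 109 @ $14.15 = $1,542.35
Total COGS = $4,526.90 + $8,070.40 + $1,542.35 = $14,139.65
Ending inventory: 114 @ $14.15 = $1,613.10

Ending inventory = $1,613.10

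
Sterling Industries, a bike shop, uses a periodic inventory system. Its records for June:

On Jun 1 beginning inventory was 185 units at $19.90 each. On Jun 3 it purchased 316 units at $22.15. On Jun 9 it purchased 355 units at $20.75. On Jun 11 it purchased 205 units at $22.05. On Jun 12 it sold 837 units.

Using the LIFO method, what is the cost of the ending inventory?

Jun 12, 837 sold [LIFO — newest first]: 205 @ $22.05 + 355 @ $20.75 + 277 @ $22.15 = $18,022.05
Ending inventory: 185 @ $19.90 + 39 @ $22.15 = $4,545.35
Check: goods available $22,567.40 = COGS $18,022.05 + ending $4,545.35

Ending inventory = $4,545.35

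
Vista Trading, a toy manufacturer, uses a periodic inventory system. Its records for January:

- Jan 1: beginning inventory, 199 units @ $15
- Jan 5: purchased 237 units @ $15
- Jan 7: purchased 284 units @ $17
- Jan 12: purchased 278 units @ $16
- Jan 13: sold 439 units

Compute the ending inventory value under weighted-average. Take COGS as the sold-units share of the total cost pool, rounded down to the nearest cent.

Jan 13, sell 439: 439/998 × $15,816.00 → $6,957.13
Ending inventory (cost pool remaining) = $8,858.87
Check: goods available $15,816.00 = COGS $6,957.13 + ending $8,858.87

Ending inventory = $8,858.87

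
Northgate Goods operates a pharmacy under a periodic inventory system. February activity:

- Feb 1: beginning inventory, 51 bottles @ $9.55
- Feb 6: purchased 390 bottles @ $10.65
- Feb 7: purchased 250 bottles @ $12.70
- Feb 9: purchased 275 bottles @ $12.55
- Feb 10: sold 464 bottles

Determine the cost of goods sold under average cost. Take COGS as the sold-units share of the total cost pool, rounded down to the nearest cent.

Feb 10, sell 464: 464/966 × $11,266.80 → $5,411.79
Ending inventory (cost pool remaining) = $5,855.01
Check: goods available $11,266.80 = COGS $5,411.79 + ending $5,855.01

COGS = $5,411.79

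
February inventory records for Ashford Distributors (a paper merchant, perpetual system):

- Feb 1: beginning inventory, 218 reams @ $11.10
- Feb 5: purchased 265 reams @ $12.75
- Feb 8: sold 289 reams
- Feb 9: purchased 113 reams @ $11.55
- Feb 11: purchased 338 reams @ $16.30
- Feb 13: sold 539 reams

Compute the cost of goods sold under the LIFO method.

COGS = $11,436.50

Feb 8, 289 sold [LIFO — newest first]: 265 @ $12.75 + 24 @ $11.10 = $3,645.15
Feb 13, 539 sold [LIFO — newest first]: 338 @ $16.30 + 113 @ $11.55 + 88 @ $11.10 = $7,791.35
Total COGS = $3,645.15 + $7,791.35 = $11,436.50
Ending inventory: 106 @ $11.10 = $1,176.60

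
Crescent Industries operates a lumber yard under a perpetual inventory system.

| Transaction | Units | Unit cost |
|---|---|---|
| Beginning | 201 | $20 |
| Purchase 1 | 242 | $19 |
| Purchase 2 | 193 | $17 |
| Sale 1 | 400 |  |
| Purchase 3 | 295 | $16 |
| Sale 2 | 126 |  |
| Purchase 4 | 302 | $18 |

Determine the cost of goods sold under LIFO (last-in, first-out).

Sale 1 (400) [LIFO — newest first]: 193 @ $17 + 207 @ $19 = $7,214
Sale 2 (126) [LIFO — newest first]: 126 @ $16 = $2,016
Total COGS = $7,214 + $2,016 = $9,230
Ending inventory: 201 @ $20 + 35 @ $19 + 169 @ $16 + 302 @ $18 = $12,825

COGS = $9,230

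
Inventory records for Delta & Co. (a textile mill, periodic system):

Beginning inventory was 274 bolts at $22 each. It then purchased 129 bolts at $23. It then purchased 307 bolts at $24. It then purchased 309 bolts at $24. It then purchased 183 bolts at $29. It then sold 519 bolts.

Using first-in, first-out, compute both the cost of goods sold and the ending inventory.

COGS = $11,779; ending inventory = $17,307

Sale 1 (519) [FIFO — oldest first]: 274 @ $22 + 129 @ $23 + 116 @ $24 = $11,779
Ending inventory: 191 @ $24 + 309 @ $24 + 183 @ $29 = $17,307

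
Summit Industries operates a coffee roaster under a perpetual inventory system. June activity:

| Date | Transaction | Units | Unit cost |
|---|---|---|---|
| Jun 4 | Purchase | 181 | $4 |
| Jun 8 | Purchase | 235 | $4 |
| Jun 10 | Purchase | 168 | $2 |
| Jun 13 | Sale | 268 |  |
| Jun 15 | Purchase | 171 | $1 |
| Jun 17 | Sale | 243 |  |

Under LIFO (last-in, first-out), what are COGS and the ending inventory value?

COGS = $1,195; ending inventory = $976

Jun 13, 268 sold [LIFO — newest first]: 168 @ $2 + 100 @ $4 = $736
Jun 17, 243 sold [LIFO — newest first]: 171 @ $1 + 72 @ $4 = $459
Total COGS = $736 + $459 = $1,195
Ending inventory: 181 @ $4 + 63 @ $4 = $976
Check: goods available $2,171 = COGS $1,195 + ending $976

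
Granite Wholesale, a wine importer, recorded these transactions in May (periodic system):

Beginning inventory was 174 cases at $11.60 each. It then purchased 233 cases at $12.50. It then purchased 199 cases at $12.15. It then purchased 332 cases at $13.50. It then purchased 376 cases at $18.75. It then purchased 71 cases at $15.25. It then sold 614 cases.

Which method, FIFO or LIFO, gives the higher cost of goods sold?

LIFO

FIFO COGS: 174 @ $11.60 + 233 @ $12.50 + 199 @ $12.15 + 8 @ $13.50 = $7,456.75
LIFO COGS: 71 @ $15.25 + 376 @ $18.75 + 167 @ $13.50 = $10,387.25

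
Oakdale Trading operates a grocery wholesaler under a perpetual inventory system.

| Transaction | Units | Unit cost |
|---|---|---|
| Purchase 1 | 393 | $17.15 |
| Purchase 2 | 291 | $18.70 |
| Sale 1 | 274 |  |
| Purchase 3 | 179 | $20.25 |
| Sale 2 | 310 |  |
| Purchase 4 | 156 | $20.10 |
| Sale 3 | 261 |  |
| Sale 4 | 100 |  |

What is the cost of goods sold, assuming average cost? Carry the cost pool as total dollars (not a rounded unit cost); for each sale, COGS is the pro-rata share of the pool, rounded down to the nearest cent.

COGS = $17,528.11

After Purchase 1: 393 on hand, pool $6,739.95 (≈ $17.1500 each)
After Purchase 2: 684 on hand, pool $12,181.65 (≈ $17.8094 each)
Sale 1, sell 274: 274/684 × $12,181.65 → $4,879.78
After Purchase 3: 589 on hand, pool $10,926.62 (≈ $18.5511 each)
Sale 2, sell 310: 310/589 × $10,926.62 → $5,750.85
After Purchase 4: 435 on hand, pool $8,311.37 (≈ $19.1066 each)
Sale 3, sell 261: 261/435 × $8,311.37 → $4,986.82
Sale 4, sell 100: 100/174 × $3,324.55 → $1,910.66
Total COGS = $4,879.78 + $5,750.85 + $4,986.82 + $1,910.66 = $17,528.11
Ending inventory (cost pool remaining) = $1,413.89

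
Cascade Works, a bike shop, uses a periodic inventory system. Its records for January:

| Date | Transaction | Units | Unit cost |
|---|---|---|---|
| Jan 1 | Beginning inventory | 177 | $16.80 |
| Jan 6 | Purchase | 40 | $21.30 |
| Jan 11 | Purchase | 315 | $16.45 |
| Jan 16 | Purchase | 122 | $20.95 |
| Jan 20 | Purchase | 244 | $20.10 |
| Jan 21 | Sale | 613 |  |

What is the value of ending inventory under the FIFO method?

Jan 21, 613 sold [FIFO — oldest first]: 177 @ $16.80 + 40 @ $21.30 + 315 @ $16.45 + 81 @ $20.95 = $10,704.30
Ending inventory: 41 @ $20.95 + 244 @ $20.10 = $5,763.35

Ending inventory = $5,763.35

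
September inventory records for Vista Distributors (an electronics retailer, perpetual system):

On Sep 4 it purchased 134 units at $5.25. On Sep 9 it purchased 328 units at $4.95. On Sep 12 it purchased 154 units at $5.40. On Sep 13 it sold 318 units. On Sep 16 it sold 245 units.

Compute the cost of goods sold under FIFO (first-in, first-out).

COGS = $2,872.50

Sep 13, 318 sold [FIFO — oldest first]: 134 @ $5.25 + 184 @ $4.95 = $1,614.30
Sep 16, 245 sold [FIFO — oldest first]: 144 @ $4.95 + 101 @ $5.40 = $1,258.20
Total COGS = $1,614.30 + $1,258.20 = $2,872.50
Ending inventory: 53 @ $5.40 = $286.20
Check: goods available $3,158.70 = COGS $2,872.50 + ending $286.20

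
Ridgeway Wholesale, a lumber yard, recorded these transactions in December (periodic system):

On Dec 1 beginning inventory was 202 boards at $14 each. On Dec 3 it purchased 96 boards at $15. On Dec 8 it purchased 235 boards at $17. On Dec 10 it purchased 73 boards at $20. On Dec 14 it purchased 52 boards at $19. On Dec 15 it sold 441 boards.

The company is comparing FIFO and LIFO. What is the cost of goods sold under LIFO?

COGS = $7,658

FIFO COGS: 202 @ $14 + 96 @ $15 + 143 @ $17 = $6,699
LIFO COGS: 52 @ $19 + 73 @ $20 + 235 @ $17 + 81 @ $15 = $7,658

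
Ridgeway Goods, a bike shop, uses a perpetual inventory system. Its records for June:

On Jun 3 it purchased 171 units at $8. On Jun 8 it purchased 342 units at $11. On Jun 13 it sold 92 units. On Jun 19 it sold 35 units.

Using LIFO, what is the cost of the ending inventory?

Ending inventory = $3,733

Jun 13, 92 sold [LIFO — newest first]: 92 @ $11 = $1,012
Jun 19, 35 sold [LIFO — newest first]: 35 @ $11 = $385
Total COGS = $1,012 + $385 = $1,397
Ending inventory: 171 @ $8 + 215 @ $11 = $3,733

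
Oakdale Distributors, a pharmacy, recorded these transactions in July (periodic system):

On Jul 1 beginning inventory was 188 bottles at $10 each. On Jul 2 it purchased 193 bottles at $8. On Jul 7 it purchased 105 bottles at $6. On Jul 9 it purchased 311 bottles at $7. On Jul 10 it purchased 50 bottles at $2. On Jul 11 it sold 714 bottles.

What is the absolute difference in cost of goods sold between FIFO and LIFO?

$649

FIFO COGS: 188 @ $10 + 193 @ $8 + 105 @ $6 + 228 @ $7 = $5,650
LIFO COGS: 50 @ $2 + 311 @ $7 + 105 @ $6 + 193 @ $8 + 55 @ $10 = $5,001
Difference = |$5,650 − $5,001| = $649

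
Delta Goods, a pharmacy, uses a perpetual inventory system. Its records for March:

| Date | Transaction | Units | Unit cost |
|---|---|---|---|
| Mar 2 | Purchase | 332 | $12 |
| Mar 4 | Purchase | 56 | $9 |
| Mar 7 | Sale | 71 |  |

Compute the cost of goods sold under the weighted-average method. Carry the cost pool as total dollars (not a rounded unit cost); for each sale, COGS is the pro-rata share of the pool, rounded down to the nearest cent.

COGS = $821.25

After Mar 2: 332 on hand, pool $3,984.00 (≈ $12.0000 each)
After Mar 4: 388 on hand, pool $4,488.00 (≈ $11.5670 each)
Mar 7, sell 71: 71/388 × $4,488.00 → $821.25
Ending inventory (cost pool remaining) = $3,666.75
Check: goods available $4,488.00 = COGS $821.25 + ending $3,666.75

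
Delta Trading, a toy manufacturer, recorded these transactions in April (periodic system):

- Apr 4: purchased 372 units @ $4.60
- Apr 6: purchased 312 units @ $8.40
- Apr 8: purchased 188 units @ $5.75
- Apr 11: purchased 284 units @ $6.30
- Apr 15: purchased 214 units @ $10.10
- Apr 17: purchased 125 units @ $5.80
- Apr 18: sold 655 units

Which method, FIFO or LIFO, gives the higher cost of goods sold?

FIFO COGS: 372 @ $4.60 + 283 @ $8.40 = $4,088.40
LIFO COGS: 125 @ $5.80 + 214 @ $10.10 + 284 @ $6.30 + 32 @ $5.75 = $4,859.60

LIFO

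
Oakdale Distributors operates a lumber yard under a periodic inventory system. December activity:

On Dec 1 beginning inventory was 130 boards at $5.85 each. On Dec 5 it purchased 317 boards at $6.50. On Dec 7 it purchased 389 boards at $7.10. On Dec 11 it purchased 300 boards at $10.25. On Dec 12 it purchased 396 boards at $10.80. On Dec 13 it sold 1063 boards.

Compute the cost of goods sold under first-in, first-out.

COGS = $7,909.65

Dec 13, 1063 sold [FIFO — oldest first]: 130 @ $5.85 + 317 @ $6.50 + 389 @ $7.10 + 227 @ $10.25 = $7,909.65
Ending inventory: 73 @ $10.25 + 396 @ $10.80 = $5,025.05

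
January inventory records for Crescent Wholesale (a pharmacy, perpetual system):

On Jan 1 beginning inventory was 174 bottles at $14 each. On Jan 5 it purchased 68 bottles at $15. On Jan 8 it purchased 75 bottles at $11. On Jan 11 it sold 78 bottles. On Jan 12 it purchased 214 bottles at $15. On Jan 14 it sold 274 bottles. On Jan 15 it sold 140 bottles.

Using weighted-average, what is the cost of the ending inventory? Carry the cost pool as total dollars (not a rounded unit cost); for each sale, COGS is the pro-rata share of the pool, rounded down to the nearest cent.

After Jan 1: 174 on hand, pool $2,436.00 (≈ $14.0000 each)
After Jan 5: 242 on hand, pool $3,456.00 (≈ $14.2810 each)
After Jan 8: 317 on hand, pool $4,281.00 (≈ $13.5047 each)
Jan 11, sell 78: 78/317 × $4,281.00 → $1,053.36
After Jan 12: 453 on hand, pool $6,437.64 (≈ $14.2111 each)
Jan 14, sell 274: 274/453 × $6,437.64 → $3,893.84
Jan 15, sell 140: 140/179 × $2,543.80 → $1,989.56
Total COGS = $1,053.36 + $3,893.84 + $1,989.56 = $6,936.76
Ending inventory (cost pool remaining) = $554.24

Ending inventory = $554.24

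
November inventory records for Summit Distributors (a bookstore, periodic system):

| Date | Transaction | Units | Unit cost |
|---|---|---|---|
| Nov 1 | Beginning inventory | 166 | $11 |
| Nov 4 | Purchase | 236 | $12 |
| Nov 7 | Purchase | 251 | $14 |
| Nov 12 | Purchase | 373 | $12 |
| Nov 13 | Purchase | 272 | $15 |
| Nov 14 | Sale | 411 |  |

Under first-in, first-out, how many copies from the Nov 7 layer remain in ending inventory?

242

Nov 14, 411 sold [FIFO — oldest first]: 166 @ $11 + 236 @ $12 + 9 @ $14 = $4,784
Ending inventory: 242 @ $14 + 373 @ $12 + 272 @ $15 = $11,944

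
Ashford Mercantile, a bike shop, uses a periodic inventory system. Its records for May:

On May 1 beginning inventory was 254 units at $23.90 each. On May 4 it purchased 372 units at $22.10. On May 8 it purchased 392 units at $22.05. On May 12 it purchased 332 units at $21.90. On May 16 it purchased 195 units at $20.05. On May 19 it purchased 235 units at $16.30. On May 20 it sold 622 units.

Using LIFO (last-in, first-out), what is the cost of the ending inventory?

Ending inventory = $26,001.40

May 20, 622 sold [LIFO — newest first]: 235 @ $16.30 + 195 @ $20.05 + 192 @ $21.90 = $11,945.05
Ending inventory: 254 @ $23.90 + 372 @ $22.10 + 392 @ $22.05 + 140 @ $21.90 = $26,001.40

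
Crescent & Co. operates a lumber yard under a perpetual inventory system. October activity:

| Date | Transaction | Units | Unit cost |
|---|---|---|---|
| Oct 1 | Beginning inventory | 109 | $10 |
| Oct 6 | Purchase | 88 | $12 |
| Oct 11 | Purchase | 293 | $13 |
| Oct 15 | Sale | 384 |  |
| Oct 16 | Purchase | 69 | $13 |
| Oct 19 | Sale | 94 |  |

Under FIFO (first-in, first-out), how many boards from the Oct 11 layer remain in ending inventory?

Oct 15, 384 sold [FIFO — oldest first]: 109 @ $10 + 88 @ $12 + 187 @ $13 = $4,577
Oct 19, 94 sold [FIFO — oldest first]: 94 @ $13 = $1,222
Total COGS = $4,577 + $1,222 = $5,799
Ending inventory: 12 @ $13 + 69 @ $13 = $1,053

12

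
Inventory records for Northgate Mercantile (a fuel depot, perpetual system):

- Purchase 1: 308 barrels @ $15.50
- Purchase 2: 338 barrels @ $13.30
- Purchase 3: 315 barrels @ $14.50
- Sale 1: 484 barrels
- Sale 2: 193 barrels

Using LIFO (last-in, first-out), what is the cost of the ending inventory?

Ending inventory = $4,402.00

Sale 1 (484) [LIFO — newest first]: 315 @ $14.50 + 169 @ $13.30 = $6,815.20
Sale 2 (193) [LIFO — newest first]: 169 @ $13.30 + 24 @ $15.50 = $2,619.70
Total COGS = $6,815.20 + $2,619.70 = $9,434.90
Ending inventory: 284 @ $15.50 = $4,402.00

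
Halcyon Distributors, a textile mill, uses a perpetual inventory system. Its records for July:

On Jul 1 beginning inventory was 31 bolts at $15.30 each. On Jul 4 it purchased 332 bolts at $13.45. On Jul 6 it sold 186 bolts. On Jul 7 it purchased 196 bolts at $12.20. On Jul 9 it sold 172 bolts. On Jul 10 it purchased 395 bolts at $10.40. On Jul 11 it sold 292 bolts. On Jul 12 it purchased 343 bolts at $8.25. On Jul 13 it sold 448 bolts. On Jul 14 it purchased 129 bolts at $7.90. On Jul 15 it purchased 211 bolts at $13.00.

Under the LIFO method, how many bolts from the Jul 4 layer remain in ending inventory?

Jul 6, 186 sold [LIFO — newest first]: 186 @ $13.45 = $2,501.70
Jul 9, 172 sold [LIFO — newest first]: 172 @ $12.20 = $2,098.40
Jul 11, 292 sold [LIFO — newest first]: 292 @ $10.40 = $3,036.80
Jul 13, 448 sold [LIFO — newest first]: 343 @ $8.25 + 103 @ $10.40 + 2 @ $12.20 = $3,925.35
Total COGS = $2,501.70 + $2,098.40 + $3,036.80 + $3,925.35 = $11,562.25
Ending inventory: 31 @ $15.30 + 146 @ $13.45 + 22 @ $12.20 + 129 @ $7.90 + 211 @ $13.00 = $6,468.50

146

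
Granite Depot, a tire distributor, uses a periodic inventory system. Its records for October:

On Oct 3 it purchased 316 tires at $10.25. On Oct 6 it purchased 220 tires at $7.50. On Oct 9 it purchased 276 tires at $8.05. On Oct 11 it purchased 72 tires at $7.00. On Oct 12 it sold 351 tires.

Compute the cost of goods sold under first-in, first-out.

Oct 12, 351 sold [FIFO — oldest first]: 316 @ $10.25 + 35 @ $7.50 = $3,501.50
Ending inventory: 185 @ $7.50 + 276 @ $8.05 + 72 @ $7.00 = $4,113.30
Check: goods available $7,614.80 = COGS $3,501.50 + ending $4,113.30

COGS = $3,501.50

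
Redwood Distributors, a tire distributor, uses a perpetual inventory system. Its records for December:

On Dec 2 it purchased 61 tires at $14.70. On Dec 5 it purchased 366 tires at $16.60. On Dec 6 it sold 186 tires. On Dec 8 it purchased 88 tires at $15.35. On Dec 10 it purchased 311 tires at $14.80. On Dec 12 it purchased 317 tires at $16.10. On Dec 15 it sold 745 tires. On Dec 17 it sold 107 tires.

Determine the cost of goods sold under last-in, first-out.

COGS = $16,402.50

Dec 6, 186 sold [LIFO — newest first]: 186 @ $16.60 = $3,087.60
Dec 15, 745 sold [LIFO — newest first]: 317 @ $16.10 + 311 @ $14.80 + 88 @ $15.35 + 29 @ $16.60 = $11,538.70
Dec 17, 107 sold [LIFO — newest first]: 107 @ $16.60 = $1,776.20
Total COGS = $3,087.60 + $11,538.70 + $1,776.20 = $16,402.50
Ending inventory: 61 @ $14.70 + 44 @ $16.60 = $1,627.10
Check: goods available $18,029.60 = COGS $16,402.50 + ending $1,627.10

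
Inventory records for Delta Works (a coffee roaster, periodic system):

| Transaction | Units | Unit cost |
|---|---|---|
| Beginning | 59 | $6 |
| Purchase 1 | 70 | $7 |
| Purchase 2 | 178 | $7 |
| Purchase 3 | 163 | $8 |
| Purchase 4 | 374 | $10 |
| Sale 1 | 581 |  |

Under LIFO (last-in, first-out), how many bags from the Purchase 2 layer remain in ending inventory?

134

Sale 1 (581) [LIFO — newest first]: 374 @ $10 + 163 @ $8 + 44 @ $7 = $5,352
Ending inventory: 59 @ $6 + 70 @ $7 + 134 @ $7 = $1,782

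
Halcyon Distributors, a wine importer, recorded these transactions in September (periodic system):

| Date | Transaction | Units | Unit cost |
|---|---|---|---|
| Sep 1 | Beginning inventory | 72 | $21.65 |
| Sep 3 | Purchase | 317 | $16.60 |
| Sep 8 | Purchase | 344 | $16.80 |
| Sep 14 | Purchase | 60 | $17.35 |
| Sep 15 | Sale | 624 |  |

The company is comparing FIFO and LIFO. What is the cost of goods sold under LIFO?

COGS = $10,472.20

FIFO COGS: 72 @ $21.65 + 317 @ $16.60 + 235 @ $16.80 = $10,769.00
LIFO COGS: 60 @ $17.35 + 344 @ $16.80 + 220 @ $16.60 = $10,472.20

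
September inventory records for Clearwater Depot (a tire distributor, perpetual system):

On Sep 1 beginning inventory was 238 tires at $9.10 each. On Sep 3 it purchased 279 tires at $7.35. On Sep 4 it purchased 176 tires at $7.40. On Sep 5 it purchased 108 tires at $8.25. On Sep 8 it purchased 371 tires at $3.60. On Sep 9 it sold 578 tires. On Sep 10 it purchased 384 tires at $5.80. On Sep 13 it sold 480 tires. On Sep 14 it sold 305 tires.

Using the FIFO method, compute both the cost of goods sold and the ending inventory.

Sep 9, 578 sold [FIFO — oldest first]: 238 @ $9.10 + 279 @ $7.35 + 61 @ $7.40 = $4,667.85
Sep 13, 480 sold [FIFO — oldest first]: 115 @ $7.40 + 108 @ $8.25 + 257 @ $3.60 = $2,667.20
Sep 14, 305 sold [FIFO — oldest first]: 114 @ $3.60 + 191 @ $5.80 = $1,518.20
Total COGS = $4,667.85 + $2,667.20 + $1,518.20 = $8,853.25
Ending inventory: 193 @ $5.80 = $1,119.40

COGS = $8,853.25; ending inventory = $1,119.40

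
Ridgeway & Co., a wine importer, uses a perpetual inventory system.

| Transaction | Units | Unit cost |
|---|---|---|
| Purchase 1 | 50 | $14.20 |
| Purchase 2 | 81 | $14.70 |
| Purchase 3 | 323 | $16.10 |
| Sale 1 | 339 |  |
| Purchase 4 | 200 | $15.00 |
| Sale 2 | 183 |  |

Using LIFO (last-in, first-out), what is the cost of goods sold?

Sale 1 (339) [LIFO — newest first]: 323 @ $16.10 + 16 @ $14.70 = $5,435.50
Sale 2 (183) [LIFO — newest first]: 183 @ $15.00 = $2,745.00
Total COGS = $5,435.50 + $2,745.00 = $8,180.50
Ending inventory: 50 @ $14.20 + 65 @ $14.70 + 17 @ $15.00 = $1,920.50

COGS = $8,180.50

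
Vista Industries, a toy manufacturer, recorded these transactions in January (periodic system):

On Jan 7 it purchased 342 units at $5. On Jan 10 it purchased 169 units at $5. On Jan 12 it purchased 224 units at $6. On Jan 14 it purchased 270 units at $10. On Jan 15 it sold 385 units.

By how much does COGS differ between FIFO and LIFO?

FIFO COGS: 342 @ $5 + 43 @ $5 = $1,925
LIFO COGS: 270 @ $10 + 115 @ $6 = $3,390
Difference = |$1,925 − $3,390| = $1,465

$1,465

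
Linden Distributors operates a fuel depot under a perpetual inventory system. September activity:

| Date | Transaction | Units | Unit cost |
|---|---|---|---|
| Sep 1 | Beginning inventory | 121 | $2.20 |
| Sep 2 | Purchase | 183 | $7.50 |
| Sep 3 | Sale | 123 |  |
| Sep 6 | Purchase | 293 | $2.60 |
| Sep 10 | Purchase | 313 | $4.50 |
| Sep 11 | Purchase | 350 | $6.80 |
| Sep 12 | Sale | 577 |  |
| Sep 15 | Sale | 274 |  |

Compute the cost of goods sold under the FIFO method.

COGS = $4,244.20

Sep 3, 123 sold [FIFO — oldest first]: 121 @ $2.20 + 2 @ $7.50 = $281.20
Sep 12, 577 sold [FIFO — oldest first]: 181 @ $7.50 + 293 @ $2.60 + 103 @ $4.50 = $2,582.80
Sep 15, 274 sold [FIFO — oldest first]: 210 @ $4.50 + 64 @ $6.80 = $1,380.20
Total COGS = $281.20 + $2,582.80 + $1,380.20 = $4,244.20
Ending inventory: 286 @ $6.80 = $1,944.80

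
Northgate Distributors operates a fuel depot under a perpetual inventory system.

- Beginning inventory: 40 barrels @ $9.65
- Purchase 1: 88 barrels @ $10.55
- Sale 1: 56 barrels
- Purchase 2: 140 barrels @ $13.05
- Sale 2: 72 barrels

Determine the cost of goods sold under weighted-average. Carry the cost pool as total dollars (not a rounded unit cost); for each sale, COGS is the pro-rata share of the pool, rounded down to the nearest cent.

COGS = $1,446.64

After Beginning: 40 on hand, pool $386.00 (≈ $9.6500 each)
After Purchase 1: 128 on hand, pool $1,314.40 (≈ $10.2688 each)
Sale 1, sell 56: 56/128 × $1,314.40 → $575.05
After Purchase 2: 212 on hand, pool $2,566.35 (≈ $12.1054 each)
Sale 2, sell 72: 72/212 × $2,566.35 → $871.59
Total COGS = $575.05 + $871.59 = $1,446.64
Ending inventory (cost pool remaining) = $1,694.76
Check: goods available $3,141.40 = COGS $1,446.64 + ending $1,694.76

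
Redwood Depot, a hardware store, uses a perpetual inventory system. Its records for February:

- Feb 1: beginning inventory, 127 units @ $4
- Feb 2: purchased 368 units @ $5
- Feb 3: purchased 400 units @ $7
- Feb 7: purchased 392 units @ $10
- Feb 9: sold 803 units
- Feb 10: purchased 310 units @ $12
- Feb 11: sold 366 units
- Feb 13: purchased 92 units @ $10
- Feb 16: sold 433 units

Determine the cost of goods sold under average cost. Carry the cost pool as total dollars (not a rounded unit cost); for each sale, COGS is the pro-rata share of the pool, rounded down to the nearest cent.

After Feb 1: 127 on hand, pool $508.00 (≈ $4.0000 each)
After Feb 2: 495 on hand, pool $2,348.00 (≈ $4.7434 each)
After Feb 3: 895 on hand, pool $5,148.00 (≈ $5.7520 each)
After Feb 7: 1287 on hand, pool $9,068.00 (≈ $7.0458 each)
Feb 9, sell 803: 803/1287 × $9,068.00 → $5,657.81
After Feb 10: 794 on hand, pool $7,130.19 (≈ $8.9801 each)
Feb 11, sell 366: 366/794 × $7,130.19 → $3,286.71
After Feb 13: 520 on hand, pool $4,763.48 (≈ $9.1605 each)
Feb 16, sell 433: 433/520 × $4,763.48 → $3,966.51
Total COGS = $5,657.81 + $3,286.71 + $3,966.51 = $12,911.03
Ending inventory (cost pool remaining) = $796.97

COGS = $12,911.03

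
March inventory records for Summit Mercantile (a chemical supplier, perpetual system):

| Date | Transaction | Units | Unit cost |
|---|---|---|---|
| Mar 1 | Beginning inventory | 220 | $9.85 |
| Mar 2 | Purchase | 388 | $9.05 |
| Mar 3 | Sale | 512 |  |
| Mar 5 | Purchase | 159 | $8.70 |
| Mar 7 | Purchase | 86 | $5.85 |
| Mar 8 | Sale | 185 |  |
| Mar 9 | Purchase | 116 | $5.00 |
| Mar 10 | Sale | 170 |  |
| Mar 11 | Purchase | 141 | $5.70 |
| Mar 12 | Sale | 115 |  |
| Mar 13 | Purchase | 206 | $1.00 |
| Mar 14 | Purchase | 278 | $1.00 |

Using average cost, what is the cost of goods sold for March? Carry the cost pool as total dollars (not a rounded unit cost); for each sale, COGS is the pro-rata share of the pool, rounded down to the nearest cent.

COGS = $8,159.09

After Mar 1: 220 on hand, pool $2,167.00 (≈ $9.8500 each)
After Mar 2: 608 on hand, pool $5,678.40 (≈ $9.3395 each)
Mar 3, sell 512: 512/608 × $5,678.40 → $4,781.81
After Mar 5: 255 on hand, pool $2,279.89 (≈ $8.9407 each)
After Mar 7: 341 on hand, pool $2,782.99 (≈ $8.1613 each)
Mar 8, sell 185: 185/341 × $2,782.99 → $1,509.83
After Mar 9: 272 on hand, pool $1,853.16 (≈ $6.8131 each)
Mar 10, sell 170: 170/272 × $1,853.16 → $1,158.22
After Mar 11: 243 on hand, pool $1,498.64 (≈ $6.1672 each)
Mar 12, sell 115: 115/243 × $1,498.64 → $709.23
After Mar 13: 334 on hand, pool $995.41 (≈ $2.9803 each)
After Mar 14: 612 on hand, pool $1,273.41 (≈ $2.0807 each)
Total COGS = $4,781.81 + $1,509.83 + $1,158.22 + $709.23 = $8,159.09
Ending inventory (cost pool remaining) = $1,273.41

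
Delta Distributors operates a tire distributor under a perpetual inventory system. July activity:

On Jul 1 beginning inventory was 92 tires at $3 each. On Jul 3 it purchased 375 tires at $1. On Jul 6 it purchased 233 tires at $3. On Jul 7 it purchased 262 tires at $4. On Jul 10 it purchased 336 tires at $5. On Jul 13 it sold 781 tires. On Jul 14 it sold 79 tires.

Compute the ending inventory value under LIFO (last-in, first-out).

Ending inventory = $622

Jul 13, 781 sold [LIFO — newest first]: 336 @ $5 + 262 @ $4 + 183 @ $3 = $3,277
Jul 14, 79 sold [LIFO — newest first]: 50 @ $3 + 29 @ $1 = $179
Total COGS = $3,277 + $179 = $3,456
Ending inventory: 92 @ $3 + 346 @ $1 = $622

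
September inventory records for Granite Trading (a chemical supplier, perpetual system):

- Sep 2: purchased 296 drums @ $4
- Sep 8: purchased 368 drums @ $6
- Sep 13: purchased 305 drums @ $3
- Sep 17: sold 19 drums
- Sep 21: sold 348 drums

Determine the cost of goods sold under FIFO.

Sep 17, 19 sold [FIFO — oldest first]: 19 @ $4 = $76
Sep 21, 348 sold [FIFO — oldest first]: 277 @ $4 + 71 @ $6 = $1,534
Total COGS = $76 + $1,534 = $1,610
Ending inventory: 297 @ $6 + 305 @ $3 = $2,697

COGS = $1,610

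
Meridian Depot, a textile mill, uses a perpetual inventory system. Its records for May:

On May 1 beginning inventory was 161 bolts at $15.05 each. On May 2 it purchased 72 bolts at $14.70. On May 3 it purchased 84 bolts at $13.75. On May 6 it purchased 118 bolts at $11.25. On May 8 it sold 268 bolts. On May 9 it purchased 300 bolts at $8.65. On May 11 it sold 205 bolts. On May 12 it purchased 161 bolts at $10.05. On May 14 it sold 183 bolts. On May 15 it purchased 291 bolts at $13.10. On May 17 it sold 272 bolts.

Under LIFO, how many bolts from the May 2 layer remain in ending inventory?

6

May 8, 268 sold [LIFO — newest first]: 118 @ $11.25 + 84 @ $13.75 + 66 @ $14.70 = $3,452.70
May 11, 205 sold [LIFO — newest first]: 205 @ $8.65 = $1,773.25
May 14, 183 sold [LIFO — newest first]: 161 @ $10.05 + 22 @ $8.65 = $1,808.35
May 17, 272 sold [LIFO — newest first]: 272 @ $13.10 = $3,563.20
Total COGS = $3,452.70 + $1,773.25 + $1,808.35 + $3,563.20 = $10,597.50
Ending inventory: 161 @ $15.05 + 6 @ $14.70 + 73 @ $8.65 + 19 @ $13.10 = $3,391.60
Check: goods available $13,989.10 = COGS $10,597.50 + ending $3,391.60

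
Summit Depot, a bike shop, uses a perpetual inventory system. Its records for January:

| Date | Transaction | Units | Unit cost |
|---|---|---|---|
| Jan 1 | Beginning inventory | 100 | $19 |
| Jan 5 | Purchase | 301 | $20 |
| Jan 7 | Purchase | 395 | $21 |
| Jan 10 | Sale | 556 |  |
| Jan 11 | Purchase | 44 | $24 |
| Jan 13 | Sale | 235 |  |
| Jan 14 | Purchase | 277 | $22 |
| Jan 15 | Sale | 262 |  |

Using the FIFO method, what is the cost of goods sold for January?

Jan 10, 556 sold [FIFO — oldest first]: 100 @ $19 + 301 @ $20 + 155 @ $21 = $11,175
Jan 13, 235 sold [FIFO — oldest first]: 235 @ $21 = $4,935
Jan 15, 262 sold [FIFO — oldest first]: 5 @ $21 + 44 @ $24 + 213 @ $22 = $5,847
Total COGS = $11,175 + $4,935 + $5,847 = $21,957
Ending inventory: 64 @ $22 = $1,408
Check: goods available $23,365 = COGS $21,957 + ending $1,408

COGS = $21,957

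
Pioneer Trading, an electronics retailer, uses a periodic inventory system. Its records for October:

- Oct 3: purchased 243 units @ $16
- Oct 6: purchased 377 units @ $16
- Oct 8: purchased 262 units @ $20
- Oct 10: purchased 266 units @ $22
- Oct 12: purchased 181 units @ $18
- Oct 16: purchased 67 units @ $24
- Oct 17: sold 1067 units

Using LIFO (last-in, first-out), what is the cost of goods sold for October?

Oct 17, 1067 sold [LIFO — newest first]: 67 @ $24 + 181 @ $18 + 266 @ $22 + 262 @ $20 + 291 @ $16 = $20,614
Ending inventory: 243 @ $16 + 86 @ $16 = $5,264

COGS = $20,614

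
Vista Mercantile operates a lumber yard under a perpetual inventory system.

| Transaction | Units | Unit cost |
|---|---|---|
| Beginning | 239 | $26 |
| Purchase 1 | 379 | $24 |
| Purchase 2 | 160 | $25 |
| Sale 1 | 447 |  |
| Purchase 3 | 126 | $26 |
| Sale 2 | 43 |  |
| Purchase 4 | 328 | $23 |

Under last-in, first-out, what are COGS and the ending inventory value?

Sale 1 (447) [LIFO — newest first]: 160 @ $25 + 287 @ $24 = $10,888
Sale 2 (43) [LIFO — newest first]: 43 @ $26 = $1,118
Total COGS = $10,888 + $1,118 = $12,006
Ending inventory: 239 @ $26 + 92 @ $24 + 83 @ $26 + 328 @ $23 = $18,124

COGS = $12,006; ending inventory = $18,124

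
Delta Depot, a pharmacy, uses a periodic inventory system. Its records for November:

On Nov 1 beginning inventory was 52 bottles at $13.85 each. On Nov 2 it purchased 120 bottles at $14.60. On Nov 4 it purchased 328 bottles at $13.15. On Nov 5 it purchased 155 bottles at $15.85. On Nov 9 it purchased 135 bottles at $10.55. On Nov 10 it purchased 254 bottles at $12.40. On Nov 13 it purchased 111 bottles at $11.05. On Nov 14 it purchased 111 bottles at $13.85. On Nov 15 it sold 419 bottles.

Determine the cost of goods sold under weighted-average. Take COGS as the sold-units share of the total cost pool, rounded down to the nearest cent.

Nov 15, sell 419: 419/1266 × $16,579.90 → $5,487.34
Ending inventory (cost pool remaining) = $11,092.56

COGS = $5,487.34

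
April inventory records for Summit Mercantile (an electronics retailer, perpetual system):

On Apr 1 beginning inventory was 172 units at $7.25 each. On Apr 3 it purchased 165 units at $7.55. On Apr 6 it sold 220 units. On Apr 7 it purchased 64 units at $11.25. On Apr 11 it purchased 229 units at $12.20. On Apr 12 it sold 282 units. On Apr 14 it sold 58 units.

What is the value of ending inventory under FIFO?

Ending inventory = $854.00

Apr 6, 220 sold [FIFO — oldest first]: 172 @ $7.25 + 48 @ $7.55 = $1,609.40
Apr 12, 282 sold [FIFO — oldest first]: 117 @ $7.55 + 64 @ $11.25 + 101 @ $12.20 = $2,835.55
Apr 14, 58 sold [FIFO — oldest first]: 58 @ $12.20 = $707.60
Total COGS = $1,609.40 + $2,835.55 + $707.60 = $5,152.55
Ending inventory: 70 @ $12.20 = $854.00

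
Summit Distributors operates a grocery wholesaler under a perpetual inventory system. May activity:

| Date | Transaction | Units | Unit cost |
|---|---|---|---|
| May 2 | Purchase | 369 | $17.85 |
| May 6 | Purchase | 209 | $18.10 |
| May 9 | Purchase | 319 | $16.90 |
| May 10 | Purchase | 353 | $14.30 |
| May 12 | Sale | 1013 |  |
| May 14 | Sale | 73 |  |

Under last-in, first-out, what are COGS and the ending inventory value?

May 12, 1013 sold [LIFO — newest first]: 353 @ $14.30 + 319 @ $16.90 + 209 @ $18.10 + 132 @ $17.85 = $16,578.10
May 14, 73 sold [LIFO — newest first]: 73 @ $17.85 = $1,303.05
Total COGS = $16,578.10 + $1,303.05 = $17,881.15
Ending inventory: 164 @ $17.85 = $2,927.40

COGS = $17,881.15; ending inventory = $2,927.40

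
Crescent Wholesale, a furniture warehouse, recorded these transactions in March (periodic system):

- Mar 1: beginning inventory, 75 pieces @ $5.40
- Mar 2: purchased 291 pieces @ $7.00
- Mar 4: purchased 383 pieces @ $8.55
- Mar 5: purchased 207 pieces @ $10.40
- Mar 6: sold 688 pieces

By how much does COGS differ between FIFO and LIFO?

$918.35

FIFO COGS: 75 @ $5.40 + 291 @ $7.00 + 322 @ $8.55 = $5,195.10
LIFO COGS: 207 @ $10.40 + 383 @ $8.55 + 98 @ $7.00 = $6,113.45
Difference = |$5,195.10 − $6,113.45| = $918.35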